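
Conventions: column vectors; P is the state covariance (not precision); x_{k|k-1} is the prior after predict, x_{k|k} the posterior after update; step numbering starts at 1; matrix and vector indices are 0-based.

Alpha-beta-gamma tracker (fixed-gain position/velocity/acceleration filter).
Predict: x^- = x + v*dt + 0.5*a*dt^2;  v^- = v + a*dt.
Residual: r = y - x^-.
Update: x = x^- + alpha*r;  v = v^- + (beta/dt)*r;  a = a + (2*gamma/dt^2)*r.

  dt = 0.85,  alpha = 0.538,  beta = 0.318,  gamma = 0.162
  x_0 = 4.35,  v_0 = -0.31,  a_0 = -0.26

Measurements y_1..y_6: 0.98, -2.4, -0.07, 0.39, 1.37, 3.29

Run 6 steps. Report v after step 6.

step 1: x_pred=3.9926  r=-3.0126  x^+=2.3718  v^+=-1.6581  a^+=-1.6110
step 2: x_pred=0.3805  r=-2.7805  x^+=-1.1154  v^+=-4.0676  a^+=-2.8579
step 3: x_pred=-5.6053  r=5.5353  x^+=-2.6273  v^+=-4.4259  a^+=-0.3756
step 4: x_pred=-6.5250  r=6.9150  x^+=-2.8048  v^+=-2.1582  a^+=2.7254
step 5: x_pred=-3.6546  r=5.0246  x^+=-0.9514  v^+=2.0382  a^+=4.9787
step 6: x_pred=2.5796  r=0.7104  x^+=2.9618  v^+=6.5358  a^+=5.2972

v_post = 6.5358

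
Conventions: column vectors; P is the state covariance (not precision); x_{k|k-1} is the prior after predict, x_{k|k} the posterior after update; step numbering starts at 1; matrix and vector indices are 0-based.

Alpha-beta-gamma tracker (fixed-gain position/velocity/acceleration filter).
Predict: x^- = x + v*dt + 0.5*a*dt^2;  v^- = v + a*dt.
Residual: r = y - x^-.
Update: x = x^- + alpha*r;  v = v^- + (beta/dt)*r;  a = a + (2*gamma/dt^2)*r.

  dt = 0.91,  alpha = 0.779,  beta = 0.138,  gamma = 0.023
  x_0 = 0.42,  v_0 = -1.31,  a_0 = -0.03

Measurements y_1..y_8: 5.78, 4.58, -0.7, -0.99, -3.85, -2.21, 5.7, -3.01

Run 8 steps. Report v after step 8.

v_post = -0.1317

step 1: x_pred=-0.7845  r=6.5645  x^+=4.3292  v^+=-0.3418  a^+=0.3347
step 2: x_pred=4.1568  r=0.4232  x^+=4.4865  v^+=0.0269  a^+=0.3582
step 3: x_pred=4.6593  r=-5.3593  x^+=0.4844  v^+=-0.4599  a^+=0.0605
step 4: x_pred=0.0909  r=-1.0809  x^+=-0.7511  v^+=-0.5688  a^+=0.0004
step 5: x_pred=-1.2685  r=-2.5815  x^+=-3.2795  v^+=-0.9599  a^+=-0.1430
step 6: x_pred=-4.2122  r=2.0022  x^+=-2.6525  v^+=-0.7864  a^+=-0.0318
step 7: x_pred=-3.3812  r=9.0812  x^+=3.6930  v^+=0.5619  a^+=0.4727
step 8: x_pred=4.4001  r=-7.4101  x^+=-1.3724  v^+=-0.1317  a^+=0.0611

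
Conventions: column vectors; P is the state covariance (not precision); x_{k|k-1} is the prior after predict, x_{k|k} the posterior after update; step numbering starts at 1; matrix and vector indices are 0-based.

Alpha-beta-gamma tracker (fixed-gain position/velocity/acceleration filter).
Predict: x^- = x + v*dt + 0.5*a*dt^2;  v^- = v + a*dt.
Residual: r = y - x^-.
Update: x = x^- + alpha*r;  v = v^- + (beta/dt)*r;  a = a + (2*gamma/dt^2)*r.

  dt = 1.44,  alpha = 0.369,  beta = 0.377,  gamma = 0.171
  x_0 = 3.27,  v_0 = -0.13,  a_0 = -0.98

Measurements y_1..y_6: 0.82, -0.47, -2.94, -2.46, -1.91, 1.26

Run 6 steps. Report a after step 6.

step 1: x_pred=2.0667  r=-1.2467  x^+=1.6067  v^+=-1.8676  a^+=-1.1856
step 2: x_pred=-2.3119  r=1.8419  x^+=-1.6322  v^+=-3.0927  a^+=-0.8818
step 3: x_pred=-7.0000  r=4.0600  x^+=-5.5019  v^+=-3.2996  a^+=-0.2122
step 4: x_pred=-10.4733  r=8.0133  x^+=-7.5164  v^+=-1.5073  a^+=1.1094
step 5: x_pred=-8.5366  r=6.6266  x^+=-6.0914  v^+=1.8252  a^+=2.2023
step 6: x_pred=-1.1797  r=2.4397  x^+=-0.2795  v^+=5.6353  a^+=2.6047

a_post = 2.6047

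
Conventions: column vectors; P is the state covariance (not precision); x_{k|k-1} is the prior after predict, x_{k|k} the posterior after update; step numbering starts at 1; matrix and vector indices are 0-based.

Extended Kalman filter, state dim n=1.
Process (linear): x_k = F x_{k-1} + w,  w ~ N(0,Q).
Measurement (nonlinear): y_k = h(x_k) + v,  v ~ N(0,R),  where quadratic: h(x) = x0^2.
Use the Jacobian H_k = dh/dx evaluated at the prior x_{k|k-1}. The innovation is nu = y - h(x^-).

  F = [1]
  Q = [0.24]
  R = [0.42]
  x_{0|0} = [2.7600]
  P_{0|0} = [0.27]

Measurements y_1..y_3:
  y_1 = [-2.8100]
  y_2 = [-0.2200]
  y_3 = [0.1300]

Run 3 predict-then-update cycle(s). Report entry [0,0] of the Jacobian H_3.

step 1: x^-=[2.7600]  P^-=[0.5100]  H_jac=[5.5200]  S=[15.9599]  K=[0.1764]  nu=[-10.4276]  x^+=[0.9207]  P^+=[0.0134]
step 2: x^-=[0.9207]  P^-=[0.2534]  H_jac=[1.8413]  S=[1.2792]  K=[0.3648]  nu=[-1.0676]  x^+=[0.5312]  P^+=[0.0832]
step 3: x^-=[0.5312]  P^-=[0.3232]  H_jac=[1.0624]  S=[0.7848]  K=[0.4375]  nu=[-0.1522]  x^+=[0.4646]  P^+=[0.1730]

H_jac[0,0] = 1.0624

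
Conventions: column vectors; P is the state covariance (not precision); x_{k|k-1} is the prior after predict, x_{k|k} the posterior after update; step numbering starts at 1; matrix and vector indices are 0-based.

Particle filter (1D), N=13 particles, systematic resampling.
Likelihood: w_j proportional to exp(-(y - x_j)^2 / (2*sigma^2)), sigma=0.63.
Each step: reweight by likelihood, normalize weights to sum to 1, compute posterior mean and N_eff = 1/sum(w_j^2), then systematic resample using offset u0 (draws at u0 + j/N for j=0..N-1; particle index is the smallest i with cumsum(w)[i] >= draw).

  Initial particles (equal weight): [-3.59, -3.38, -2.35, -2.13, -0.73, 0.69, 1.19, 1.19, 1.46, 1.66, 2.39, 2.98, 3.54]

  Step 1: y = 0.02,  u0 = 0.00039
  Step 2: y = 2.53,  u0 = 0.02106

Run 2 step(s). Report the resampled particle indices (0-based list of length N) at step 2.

resampled_idx = [5, 7, 9, 10, 10, 10, 11, 11, 11, 11, 12, 12, 12]

step 1: w=[0.0000, 0.0000, 0.0006, 0.0019, 0.3220, 0.3716, 0.1166, 0.1166, 0.0480, 0.0221, 0.0006, 0.0000, 0.0000]  mean=0.4015  Neff=3.6793  idx=[2, 4, 4, 4, 4, 5, 5, 5, 5, 5, 6, 7, 7]
step 2: w=[0.0000, 0.0000, 0.0000, 0.0000, 0.0000, 0.0367, 0.0367, 0.0367, 0.0367, 0.0367, 0.2721, 0.2721, 0.2721]  mean=1.0982  Neff=4.3686  idx=[5, 7, 9, 10, 10, 10, 11, 11, 11, 11, 12, 12, 12]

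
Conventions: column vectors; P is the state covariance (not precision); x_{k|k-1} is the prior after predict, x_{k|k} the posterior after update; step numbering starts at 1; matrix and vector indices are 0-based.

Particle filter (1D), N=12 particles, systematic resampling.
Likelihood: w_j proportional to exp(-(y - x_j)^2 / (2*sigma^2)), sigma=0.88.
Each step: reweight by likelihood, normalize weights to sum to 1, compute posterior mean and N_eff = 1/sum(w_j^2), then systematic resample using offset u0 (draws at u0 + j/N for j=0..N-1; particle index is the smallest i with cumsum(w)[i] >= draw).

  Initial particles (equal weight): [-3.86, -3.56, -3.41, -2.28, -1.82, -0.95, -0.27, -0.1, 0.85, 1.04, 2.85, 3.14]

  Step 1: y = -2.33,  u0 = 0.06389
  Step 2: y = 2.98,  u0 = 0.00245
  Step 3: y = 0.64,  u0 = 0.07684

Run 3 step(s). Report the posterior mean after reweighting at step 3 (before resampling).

step 1: w=[0.0666, 0.1137, 0.1422, 0.3015, 0.2553, 0.0883, 0.0195, 0.0122, 0.0004, 0.0002, 0.0000, 0.0000]  mean=-2.3888  Neff=4.9501  idx=[0, 1, 2, 2, 3, 3, 3, 4, 4, 4, 5, 6]
step 2: w=[0.0000, 0.0000, 0.0000, 0.0000, 0.0000, 0.0000, 0.0000, 0.0003, 0.0003, 0.0003, 0.0410, 0.9581]  mean=-0.2994  Neff=1.0874  idx=[10, 11, 11, 11, 11, 11, 11, 11, 11, 11, 11, 11]
step 3: w=[0.0294, 0.0882, 0.0882, 0.0882, 0.0882, 0.0882, 0.0882, 0.0882, 0.0882, 0.0882, 0.0882, 0.0882]  mean=-0.2900  Neff=11.5604  idx=[1, 2, 3, 4, 5, 6, 7, 8, 9, 10, 10, 11]

post_mean = -0.2900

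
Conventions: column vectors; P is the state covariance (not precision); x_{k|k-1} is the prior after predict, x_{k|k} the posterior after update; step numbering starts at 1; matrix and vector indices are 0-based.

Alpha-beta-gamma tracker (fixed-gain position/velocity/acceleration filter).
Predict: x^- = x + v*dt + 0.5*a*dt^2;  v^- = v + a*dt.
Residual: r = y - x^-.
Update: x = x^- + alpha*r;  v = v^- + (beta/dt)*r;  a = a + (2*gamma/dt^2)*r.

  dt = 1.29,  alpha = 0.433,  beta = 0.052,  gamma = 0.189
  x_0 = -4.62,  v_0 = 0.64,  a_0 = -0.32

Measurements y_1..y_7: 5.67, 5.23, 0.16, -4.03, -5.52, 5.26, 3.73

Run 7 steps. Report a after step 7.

step 1: x_pred=-4.0607  r=9.7307  x^+=0.1527  v^+=0.6194  a^+=1.8903
step 2: x_pred=2.5246  r=2.7054  x^+=3.6961  v^+=3.1670  a^+=2.5048
step 3: x_pred=9.8656  r=-9.7056  x^+=5.6631  v^+=6.0070  a^+=0.3002
step 4: x_pred=13.6619  r=-17.6919  x^+=6.0013  v^+=5.6811  a^+=-3.7185
step 5: x_pred=10.2360  r=-15.7560  x^+=3.4136  v^+=0.2491  a^+=-7.2975
step 6: x_pred=-2.3369  r=7.5969  x^+=0.9526  v^+=-8.8584  a^+=-5.5718
step 7: x_pred=-15.1109  r=18.8409  x^+=-6.9528  v^+=-15.2866  a^+=-1.2922

a_post = -1.2922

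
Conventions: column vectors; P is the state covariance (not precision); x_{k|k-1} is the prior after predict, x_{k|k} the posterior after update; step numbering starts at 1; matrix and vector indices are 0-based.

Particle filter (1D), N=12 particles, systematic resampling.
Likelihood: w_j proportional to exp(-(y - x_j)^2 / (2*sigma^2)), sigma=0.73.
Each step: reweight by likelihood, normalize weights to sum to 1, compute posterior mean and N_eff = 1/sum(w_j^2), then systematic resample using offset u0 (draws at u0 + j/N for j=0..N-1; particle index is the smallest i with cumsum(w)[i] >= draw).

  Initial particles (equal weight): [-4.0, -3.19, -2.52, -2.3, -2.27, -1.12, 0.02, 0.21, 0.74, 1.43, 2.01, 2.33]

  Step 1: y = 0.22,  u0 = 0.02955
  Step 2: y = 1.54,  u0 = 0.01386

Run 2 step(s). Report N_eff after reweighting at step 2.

step 1: w=[0.0000, 0.0000, 0.0003, 0.0008, 0.0009, 0.0571, 0.2965, 0.3078, 0.2388, 0.0779, 0.0152, 0.0047]  mean=0.3318  Neff=4.0123  idx=[5, 6, 6, 6, 7, 7, 7, 7, 8, 8, 8, 9]
step 2: w=[0.0003, 0.0306, 0.0306, 0.0306, 0.0509, 0.0509, 0.0509, 0.0509, 0.1467, 0.1467, 0.1467, 0.2644]  mean=0.7479  Neff=6.7752  idx=[1, 4, 5, 7, 8, 8, 9, 10, 10, 11, 11, 11]

N_eff = 6.7752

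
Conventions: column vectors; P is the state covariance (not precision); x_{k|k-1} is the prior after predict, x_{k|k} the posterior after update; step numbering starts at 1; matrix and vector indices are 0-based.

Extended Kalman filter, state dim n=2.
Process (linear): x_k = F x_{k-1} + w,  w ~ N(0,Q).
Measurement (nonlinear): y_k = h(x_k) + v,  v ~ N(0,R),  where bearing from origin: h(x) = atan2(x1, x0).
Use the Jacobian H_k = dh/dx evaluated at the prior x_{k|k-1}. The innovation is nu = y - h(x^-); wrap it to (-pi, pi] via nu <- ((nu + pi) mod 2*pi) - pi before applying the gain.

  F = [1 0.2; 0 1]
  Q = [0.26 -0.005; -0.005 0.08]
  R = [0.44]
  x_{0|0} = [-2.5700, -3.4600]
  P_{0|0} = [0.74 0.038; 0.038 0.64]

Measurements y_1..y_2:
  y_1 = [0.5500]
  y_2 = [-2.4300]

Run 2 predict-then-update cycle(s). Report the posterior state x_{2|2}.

step 1: x^-=[-3.2620, -3.4600]  P^-=[1.0408 0.1610; 0.1610 0.7200]  H_jac=[0.1530 -0.1443]  S=[0.4722]  K=[0.2881; -0.1678]  nu=[2.8767]  x^+=[-2.4333, -3.9426]  P^+=[1.0016 0.1838; 0.1838 0.7067]
step 2: x^-=[-3.2219, -3.9426]  P^-=[1.3634 0.3202; 0.3202 0.7867]  H_jac=[0.1521 -0.1243]  S=[0.4716]  K=[0.3553; -0.1041]  nu=[-0.1741]  x^+=[-3.2837, -3.9245]  P^+=[1.3039 0.3376; 0.3376 0.7816]

x_post = [-3.2837, -3.9245]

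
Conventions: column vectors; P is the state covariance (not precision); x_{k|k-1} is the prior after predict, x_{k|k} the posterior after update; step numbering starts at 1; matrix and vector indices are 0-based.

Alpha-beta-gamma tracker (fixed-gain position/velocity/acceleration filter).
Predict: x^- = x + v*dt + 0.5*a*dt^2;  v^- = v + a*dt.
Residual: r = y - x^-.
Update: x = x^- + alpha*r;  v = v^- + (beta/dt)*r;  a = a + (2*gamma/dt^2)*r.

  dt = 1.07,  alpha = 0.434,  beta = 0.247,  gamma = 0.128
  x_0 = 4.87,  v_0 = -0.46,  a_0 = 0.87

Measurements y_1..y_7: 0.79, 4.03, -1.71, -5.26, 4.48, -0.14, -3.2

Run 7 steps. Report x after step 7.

step 1: x_pred=4.8758  r=-4.0858  x^+=3.1026  v^+=-0.4723  a^+=-0.0436
step 2: x_pred=2.5723  r=1.4577  x^+=3.2049  v^+=-0.1824  a^+=0.2824
step 3: x_pred=3.1714  r=-4.8814  x^+=1.0529  v^+=-1.0071  a^+=-0.8091
step 4: x_pred=-0.4880  r=-4.7720  x^+=-2.5590  v^+=-2.9745  a^+=-1.8762
step 5: x_pred=-6.8157  r=11.2957  x^+=-1.9134  v^+=-2.3744  a^+=0.6496
step 6: x_pred=-4.0822  r=3.9422  x^+=-2.3713  v^+=-0.7694  a^+=1.5310
step 7: x_pred=-2.3181  r=-0.8819  x^+=-2.7008  v^+=0.6652  a^+=1.3338

x_post = -2.7008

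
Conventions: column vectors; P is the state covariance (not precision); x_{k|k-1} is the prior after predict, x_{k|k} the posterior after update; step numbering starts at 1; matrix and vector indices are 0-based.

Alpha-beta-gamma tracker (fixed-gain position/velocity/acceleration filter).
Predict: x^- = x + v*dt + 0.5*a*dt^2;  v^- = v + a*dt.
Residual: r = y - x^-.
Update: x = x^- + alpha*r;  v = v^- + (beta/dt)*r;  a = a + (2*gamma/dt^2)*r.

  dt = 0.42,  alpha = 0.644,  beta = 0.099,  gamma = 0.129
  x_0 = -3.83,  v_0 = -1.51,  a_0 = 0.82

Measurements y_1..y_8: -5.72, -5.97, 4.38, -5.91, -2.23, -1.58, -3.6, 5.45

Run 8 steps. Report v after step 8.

v_post = 1.5333

step 1: x_pred=-4.3919  r=-1.3281  x^+=-5.2472  v^+=-1.4787  a^+=-1.1225
step 2: x_pred=-5.9672  r=-0.0028  x^+=-5.9690  v^+=-1.9508  a^+=-1.1265
step 3: x_pred=-6.8877  r=11.2677  x^+=0.3687  v^+=0.2320  a^+=15.3534
step 4: x_pred=1.8203  r=-7.7303  x^+=-3.1580  v^+=4.8583  a^+=4.0471
step 5: x_pred=-0.7605  r=-1.4695  x^+=-1.7069  v^+=6.2118  a^+=1.8979
step 6: x_pred=1.0695  r=-2.6495  x^+=-0.6368  v^+=6.3844  a^+=-1.9771
step 7: x_pred=1.8703  r=-5.4703  x^+=-1.6526  v^+=4.2646  a^+=-9.9779
step 8: x_pred=-0.7415  r=6.1915  x^+=3.2458  v^+=1.5333  a^+=-0.9222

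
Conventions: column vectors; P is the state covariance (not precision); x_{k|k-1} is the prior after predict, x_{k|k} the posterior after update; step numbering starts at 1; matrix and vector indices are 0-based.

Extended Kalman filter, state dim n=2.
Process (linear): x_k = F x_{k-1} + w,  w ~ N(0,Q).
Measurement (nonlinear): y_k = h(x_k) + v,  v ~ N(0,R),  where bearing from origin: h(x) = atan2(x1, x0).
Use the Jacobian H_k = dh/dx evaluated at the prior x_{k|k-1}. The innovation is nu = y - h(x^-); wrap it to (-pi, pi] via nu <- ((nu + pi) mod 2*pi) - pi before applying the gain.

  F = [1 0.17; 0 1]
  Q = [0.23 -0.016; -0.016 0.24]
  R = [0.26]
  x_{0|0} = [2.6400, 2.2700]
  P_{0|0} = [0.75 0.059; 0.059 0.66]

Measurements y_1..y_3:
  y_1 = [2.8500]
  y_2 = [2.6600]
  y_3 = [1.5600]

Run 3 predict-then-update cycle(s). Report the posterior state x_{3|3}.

step 1: x^-=[3.0259, 2.2700]  P^-=[1.0191 0.1552; 0.1552 0.9000]  H_jac=[-0.1586 0.2115]  S=[0.3155]  K=[-0.4084; 0.5252]  nu=[2.2064]  x^+=[2.1247, 3.4289]  P^+=[0.9665 0.2229; 0.2229 0.8130]
step 2: x^-=[2.7076, 3.4289]  P^-=[1.2958 0.3451; 0.3451 1.0530]  H_jac=[-0.1796 0.1418]  S=[0.3054]  K=[-0.6019; 0.2861]  nu=[1.7576]  x^+=[1.6498, 3.9317]  P^+=[1.1851 0.3977; 0.3977 1.0280]
step 3: x^-=[2.3182, 3.9317]  P^-=[1.5801 0.5564; 0.5564 1.2680]  H_jac=[-0.1887 0.1113]  S=[0.3086]  K=[-0.7657; 0.1169]  nu=[0.5220]  x^+=[1.9185, 3.9927]  P^+=[1.3991 0.5841; 0.5841 1.2638]

x_post = [1.9185, 3.9927]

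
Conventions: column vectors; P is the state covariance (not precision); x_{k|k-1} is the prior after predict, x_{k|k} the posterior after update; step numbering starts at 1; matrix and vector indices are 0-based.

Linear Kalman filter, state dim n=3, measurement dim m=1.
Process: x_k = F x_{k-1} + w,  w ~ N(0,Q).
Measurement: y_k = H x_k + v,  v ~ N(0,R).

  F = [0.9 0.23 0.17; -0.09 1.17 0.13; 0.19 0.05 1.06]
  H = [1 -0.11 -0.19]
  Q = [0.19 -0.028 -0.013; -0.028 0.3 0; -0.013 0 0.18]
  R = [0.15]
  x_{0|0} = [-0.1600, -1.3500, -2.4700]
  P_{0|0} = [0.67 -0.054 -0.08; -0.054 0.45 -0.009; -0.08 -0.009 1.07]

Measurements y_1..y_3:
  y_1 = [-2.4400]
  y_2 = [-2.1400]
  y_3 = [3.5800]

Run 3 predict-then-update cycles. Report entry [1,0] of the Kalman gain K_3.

step 1: x^-=[-0.8744, -1.8862, -2.7161]  P^-=[0.7399 -0.0035 0.2136; -0.0035 0.9500 0.1450; 0.2136 0.1450 1.3734]  S=[0.8766]  K=[0.7982; -0.1546; -0.0722]  nu=[-2.2891]  x^+=[-2.7015, -1.5323, -2.5508]  P^+=[0.1814 0.1047 0.2641; 0.1047 0.9291 0.1352; 0.2641 0.1352 1.3688]
step 2: x^-=[-3.2174, -1.8813, -3.2938]  P^-=[0.5604 0.4034 0.5793; 0.4034 1.6093 0.4126; 0.5793 0.4126 1.8496]  S=[0.5050]  K=[0.8039; 0.2931; 0.3613]  nu=[0.2447]  x^+=[-3.0207, -1.8096, -3.2054]  P^+=[0.2341 0.2844 0.4326; 0.2844 1.5659 0.3591; 0.4326 0.3591 1.7836]
step 3: x^-=[-3.6798, -2.2620, -4.0621]  P^-=[0.7922 0.8336 0.9089; 0.8336 2.5148 0.8124; 0.9089 0.8124 2.4142]  S=[0.5649]  K=[0.9342; 0.7127; 0.6388]  nu=[6.2392]  x^+=[2.1491, 2.1848, -0.0767]  P^+=[0.2991 0.4575 0.5718; 0.4575 2.2279 0.5552; 0.5718 0.5552 2.1836]

K[1,0] = 0.7127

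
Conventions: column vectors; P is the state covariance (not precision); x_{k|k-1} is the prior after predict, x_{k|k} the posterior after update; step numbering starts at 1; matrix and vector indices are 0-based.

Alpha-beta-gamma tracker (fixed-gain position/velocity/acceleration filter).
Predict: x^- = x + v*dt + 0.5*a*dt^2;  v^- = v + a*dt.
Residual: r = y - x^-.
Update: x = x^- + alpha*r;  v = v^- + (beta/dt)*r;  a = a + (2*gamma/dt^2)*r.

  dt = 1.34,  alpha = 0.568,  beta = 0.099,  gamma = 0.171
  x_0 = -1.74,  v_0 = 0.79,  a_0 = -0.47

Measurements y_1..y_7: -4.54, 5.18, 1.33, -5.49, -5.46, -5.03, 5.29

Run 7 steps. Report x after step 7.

x_post = -0.8553

step 1: x_pred=-1.1034  r=-3.4366  x^+=-3.0554  v^+=-0.0937  a^+=-1.1246
step 2: x_pred=-4.1906  r=9.3706  x^+=1.1319  v^+=-0.9083  a^+=0.6602
step 3: x_pred=0.5075  r=0.8225  x^+=0.9747  v^+=0.0371  a^+=0.8169
step 4: x_pred=1.7578  r=-7.2478  x^+=-2.3589  v^+=0.5963  a^+=-0.5636
step 5: x_pred=-2.0659  r=-3.3941  x^+=-3.9938  v^+=-0.4097  a^+=-1.2100
step 6: x_pred=-5.6292  r=0.5992  x^+=-5.2888  v^+=-1.9869  a^+=-1.0959
step 7: x_pred=-8.9352  r=14.2252  x^+=-0.8553  v^+=-2.4045  a^+=1.6135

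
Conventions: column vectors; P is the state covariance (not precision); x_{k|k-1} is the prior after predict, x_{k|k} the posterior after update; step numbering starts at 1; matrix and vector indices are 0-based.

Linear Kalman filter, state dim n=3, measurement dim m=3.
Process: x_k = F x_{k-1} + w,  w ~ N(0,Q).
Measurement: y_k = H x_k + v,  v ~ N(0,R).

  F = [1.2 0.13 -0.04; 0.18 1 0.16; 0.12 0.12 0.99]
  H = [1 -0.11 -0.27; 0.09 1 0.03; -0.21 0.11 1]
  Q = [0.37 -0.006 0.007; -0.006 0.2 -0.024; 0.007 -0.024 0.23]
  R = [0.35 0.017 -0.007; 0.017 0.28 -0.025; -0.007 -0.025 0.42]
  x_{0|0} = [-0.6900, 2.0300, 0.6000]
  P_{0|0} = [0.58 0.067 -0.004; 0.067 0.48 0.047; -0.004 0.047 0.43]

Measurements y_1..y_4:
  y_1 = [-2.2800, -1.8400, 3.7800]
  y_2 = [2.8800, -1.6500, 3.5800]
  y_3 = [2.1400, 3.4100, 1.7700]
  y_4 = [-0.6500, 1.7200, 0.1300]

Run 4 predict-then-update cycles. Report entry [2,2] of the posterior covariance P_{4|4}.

step 1: x^-=[-0.5881, 2.0018, 0.7548]  P^-=[1.2348 0.2593 0.0928; 0.2593 0.7487 0.1704; 0.0928 0.1704 0.6789]  S=[1.5463 0.2509 -0.3499; 0.2509 1.0967 0.1812; -0.3499 0.1812 1.1489]  K=[0.7589 0.1523 0.0870; -0.0166 0.7031 0.0566; 0.0524 0.0712 0.5950]  nu=[-1.2679, -3.8115, 2.6815]  x^+=[-1.8974, -0.5050, 2.0122]  P^+=[0.2936 0.0243 0.0864; 0.0243 0.1933 -0.0098; 0.0864 -0.0098 0.2670]
step 2: x^-=[-2.4230, -0.5246, 1.7038]  P^-=[0.7959 0.1268 0.1466; 0.1268 0.4202 0.0584; 0.1466 0.0584 0.5175]  S=[1.0851 0.1486 -0.1553; 0.1486 0.7342 0.0672; -0.1553 0.0672 0.9231]  K=[0.6804 0.1295 0.0979; -0.0155 0.5898 0.0390; 0.0705 0.0548 0.5421]  nu=[5.7053, -0.9584, 1.4251]  x^+=[1.4743, -1.1228, 2.8261]  P^+=[0.2652 0.0189 0.0867; 0.0189 0.1626 -0.0122; 0.0867 -0.0122 0.2454]
step 3: x^-=[1.5101, -0.4053, 2.8400]  P^-=[0.7527 0.1102 0.1421; 0.1102 0.3854 0.0476; 0.1421 0.0476 0.4949]  S=[1.0452 0.1353 -0.1451; 0.1353 0.6954 0.0556; -0.1451 0.0556 0.8985]  K=[0.6691 0.1242 0.0962; -0.0162 0.5707 0.0365; 0.0702 0.0520 0.5316]  nu=[1.3521, 3.5942, -0.7083]  x^+=[2.7931, 1.5983, 2.7455]  P^+=[0.2606 0.0177 0.0854; 0.0177 0.1574 -0.0124; 0.0854 -0.0124 0.2408]
step 4: x^-=[3.4497, 2.5404, 3.2450]  P^-=[0.7458 0.1069 0.1398; 0.1069 0.3793 0.0455; 0.1398 0.0455 0.4898]  S=[1.0398 0.1327 -0.1449; 0.1327 0.6885 0.0532; -0.1449 0.0532 0.8937]  K=[0.6672 0.1230 0.0952; -0.0165 0.5673 0.0360; 0.0696 0.0513 0.5291]  nu=[-2.9441, -1.2282, -2.6700]  x^+=[1.0803, 1.7961, 1.5644]  P^+=[0.2598 0.0175 0.0849; 0.0175 0.1565 -0.0125; 0.0849 -0.0125 0.2396]

P_post[2,2] = 0.2396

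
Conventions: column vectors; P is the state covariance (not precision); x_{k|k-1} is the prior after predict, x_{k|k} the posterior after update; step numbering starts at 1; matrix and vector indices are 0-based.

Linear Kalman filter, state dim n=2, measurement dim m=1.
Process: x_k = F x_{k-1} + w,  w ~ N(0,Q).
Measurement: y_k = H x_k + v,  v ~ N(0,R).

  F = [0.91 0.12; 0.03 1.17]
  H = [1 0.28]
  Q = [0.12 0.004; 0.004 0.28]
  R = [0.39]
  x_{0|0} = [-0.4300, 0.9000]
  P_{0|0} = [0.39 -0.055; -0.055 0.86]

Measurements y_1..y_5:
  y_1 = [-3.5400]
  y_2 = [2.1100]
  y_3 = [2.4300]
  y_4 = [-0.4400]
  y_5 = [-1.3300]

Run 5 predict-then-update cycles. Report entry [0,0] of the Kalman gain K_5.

K[0,0] = 0.2964

step 1: x^-=[-0.2833, 1.0401]  P^-=[0.4433 0.0766; 0.0766 1.4537]  S=[0.9902]  K=[0.4694; 0.4885]  nu=[-3.5479]  x^+=[-1.9486, -0.6929]  P^+=[0.2252 -0.1504; -0.1504 1.2175]
step 2: x^-=[-1.8564, -0.8692]  P^-=[0.2911 0.0204; 0.0204 1.9363]  S=[0.8444]  K=[0.3516; 0.6662]  nu=[4.2098]  x^+=[-0.3764, 1.9356]  P^+=[0.1868 -0.1774; -0.1774 1.5615]
step 3: x^-=[-0.1102, 2.2533]  P^-=[0.2584 0.0388; 0.0388 2.4052]  S=[0.8587]  K=[0.3136; 0.8295]  nu=[1.9093]  x^+=[0.4885, 3.8370]  P^+=[0.1740 -0.1845; -0.1845 1.8144]
step 4: x^-=[0.9050, 4.5040]  P^-=[0.2499 0.0664; 0.0664 2.7509]  S=[0.8927]  K=[0.3007; 0.9371]  nu=[-2.6061]  x^+=[0.1213, 2.0617]  P^+=[0.1692 -0.1852; -0.1852 1.9669]
step 5: x^-=[0.3577, 2.4158]  P^-=[0.2479 0.0869; 0.0869 2.9596]  S=[0.9186]  K=[0.2964; 0.9967]  nu=[-2.3642]  x^+=[-0.3430, 0.0595]  P^+=[0.1672 -0.1845; -0.1845 2.0471]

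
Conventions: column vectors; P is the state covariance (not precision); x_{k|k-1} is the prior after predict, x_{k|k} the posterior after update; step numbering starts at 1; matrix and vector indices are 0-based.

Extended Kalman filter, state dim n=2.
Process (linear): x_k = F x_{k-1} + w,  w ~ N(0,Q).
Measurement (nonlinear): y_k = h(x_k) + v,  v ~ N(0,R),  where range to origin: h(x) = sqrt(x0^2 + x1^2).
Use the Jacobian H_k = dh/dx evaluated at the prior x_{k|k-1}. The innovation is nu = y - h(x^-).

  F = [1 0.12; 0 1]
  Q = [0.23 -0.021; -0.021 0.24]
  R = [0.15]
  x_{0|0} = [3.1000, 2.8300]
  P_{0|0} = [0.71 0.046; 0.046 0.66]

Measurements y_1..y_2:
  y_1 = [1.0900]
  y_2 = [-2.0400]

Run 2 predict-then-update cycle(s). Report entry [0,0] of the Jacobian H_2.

step 1: x^-=[3.4396, 2.8300]  P^-=[0.9605 0.1042; 0.1042 0.9000]  H_jac=[0.7722 0.6354]  S=[1.1884]  K=[0.6799; 0.5489]  nu=[-3.3642]  x^+=[1.1523, 0.9834]  P^+=[0.4112 -0.3393; -0.3393 0.5420]
step 2: x^-=[1.2703, 0.9834]  P^-=[0.5676 -0.2953; -0.2953 0.7820]  H_jac=[0.7907 0.6121]  S=[0.5121]  K=[0.5235; 0.4788]  nu=[-3.6465]  x^+=[-0.6387, -0.7626]  P^+=[0.4272 -0.4236; -0.4236 0.6645]

H_jac[0,0] = 0.7907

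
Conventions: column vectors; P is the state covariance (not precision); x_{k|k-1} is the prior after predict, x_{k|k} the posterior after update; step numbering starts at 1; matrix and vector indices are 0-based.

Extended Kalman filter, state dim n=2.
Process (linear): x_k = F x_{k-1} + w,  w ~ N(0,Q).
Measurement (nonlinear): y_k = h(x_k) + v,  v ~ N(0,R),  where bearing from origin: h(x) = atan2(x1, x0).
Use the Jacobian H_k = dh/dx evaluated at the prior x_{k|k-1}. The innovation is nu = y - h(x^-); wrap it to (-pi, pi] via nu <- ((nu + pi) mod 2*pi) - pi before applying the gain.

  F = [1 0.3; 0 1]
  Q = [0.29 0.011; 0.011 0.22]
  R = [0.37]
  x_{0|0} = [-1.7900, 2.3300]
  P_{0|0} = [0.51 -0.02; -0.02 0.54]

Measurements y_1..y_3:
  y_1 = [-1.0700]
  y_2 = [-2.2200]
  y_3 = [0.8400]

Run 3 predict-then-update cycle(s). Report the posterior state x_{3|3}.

x_post = [1.8018, 3.8059]

step 1: x^-=[-1.0910, 2.3300]  P^-=[0.8366 0.1530; 0.1530 0.7600]  H_jac=[-0.3520 -0.1648]  S=[0.5121]  K=[-0.6244; -0.3498]  nu=[-3.0787]  x^+=[0.8312, 3.4070]  P^+=[0.6370 0.0412; 0.0412 0.6973]
step 2: x^-=[1.8533, 3.4070]  P^-=[1.0144 0.2614; 0.2614 0.9173]  H_jac=[-0.2265 0.1232]  S=[0.4214]  K=[-0.4689; 0.1277]  nu=[2.9906]  x^+=[0.4511, 3.7890]  P^+=[0.9218 0.2866; 0.2866 0.9105]
step 3: x^-=[1.5878, 3.7890]  P^-=[1.4657 0.5707; 0.5707 1.1305]  H_jac=[-0.2245 0.0941]  S=[0.4298]  K=[-0.6407; -0.0507]  nu=[-0.3340]  x^+=[1.8018, 3.8059]  P^+=[1.2893 0.5568; 0.5568 1.1294]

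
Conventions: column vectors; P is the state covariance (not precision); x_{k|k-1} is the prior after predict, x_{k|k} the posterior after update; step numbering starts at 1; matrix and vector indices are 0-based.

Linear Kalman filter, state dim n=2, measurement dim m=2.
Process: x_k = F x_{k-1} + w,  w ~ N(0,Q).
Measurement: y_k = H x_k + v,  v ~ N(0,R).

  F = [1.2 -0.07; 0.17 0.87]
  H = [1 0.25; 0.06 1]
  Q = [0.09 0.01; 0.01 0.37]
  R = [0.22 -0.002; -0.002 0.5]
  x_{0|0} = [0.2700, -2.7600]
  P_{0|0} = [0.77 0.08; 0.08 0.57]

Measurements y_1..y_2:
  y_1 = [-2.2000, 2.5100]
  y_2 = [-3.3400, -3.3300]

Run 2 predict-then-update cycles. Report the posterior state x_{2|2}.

step 1: x^-=[0.5172, -2.3553]  P^-=[1.1882 0.2149; 0.2149 0.8473]  S=[1.5686 0.4993; 0.4993 1.3774]  K=[0.8202 -0.0895; 0.0828 0.5945]  nu=[-2.1284, 4.8343]  x^+=[-1.6613, 0.3424]  P^+=[0.1952 -0.0581; -0.0581 0.3006]
step 2: x^-=[-2.0175, 0.0155]  P^-=[0.3823 -0.0285; -0.0285 0.5860]  S=[0.6246 0.1385; 0.1385 1.0839]  K=[0.6192 -0.0842; 0.0714 0.5299]  nu=[-1.3264, -3.2244]  x^+=[-2.5672, -1.7879]  P^+=[0.1495 -0.0523; -0.0523 0.2679]

x_post = [-2.5672, -1.7879]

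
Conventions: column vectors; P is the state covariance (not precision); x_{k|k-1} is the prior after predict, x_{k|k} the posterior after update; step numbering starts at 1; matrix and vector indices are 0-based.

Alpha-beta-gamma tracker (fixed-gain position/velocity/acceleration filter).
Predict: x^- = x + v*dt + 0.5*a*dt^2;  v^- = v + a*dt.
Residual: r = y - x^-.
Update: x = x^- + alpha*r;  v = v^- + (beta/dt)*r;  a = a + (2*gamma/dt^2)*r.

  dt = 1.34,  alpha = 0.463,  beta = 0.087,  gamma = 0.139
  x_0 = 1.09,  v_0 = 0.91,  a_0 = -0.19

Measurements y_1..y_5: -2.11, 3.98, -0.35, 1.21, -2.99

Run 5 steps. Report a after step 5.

a_post = -0.2252

step 1: x_pred=2.1388  r=-4.2488  x^+=0.1716  v^+=0.3795  a^+=-0.8478
step 2: x_pred=-0.0810  r=4.0610  x^+=1.7993  v^+=-0.4929  a^+=-0.2191
step 3: x_pred=0.9421  r=-1.2921  x^+=0.3439  v^+=-0.8703  a^+=-0.4191
step 4: x_pred=-1.1987  r=2.4087  x^+=-0.0835  v^+=-1.2756  a^+=-0.0462
step 5: x_pred=-1.8342  r=-1.1558  x^+=-2.3694  v^+=-1.4126  a^+=-0.2252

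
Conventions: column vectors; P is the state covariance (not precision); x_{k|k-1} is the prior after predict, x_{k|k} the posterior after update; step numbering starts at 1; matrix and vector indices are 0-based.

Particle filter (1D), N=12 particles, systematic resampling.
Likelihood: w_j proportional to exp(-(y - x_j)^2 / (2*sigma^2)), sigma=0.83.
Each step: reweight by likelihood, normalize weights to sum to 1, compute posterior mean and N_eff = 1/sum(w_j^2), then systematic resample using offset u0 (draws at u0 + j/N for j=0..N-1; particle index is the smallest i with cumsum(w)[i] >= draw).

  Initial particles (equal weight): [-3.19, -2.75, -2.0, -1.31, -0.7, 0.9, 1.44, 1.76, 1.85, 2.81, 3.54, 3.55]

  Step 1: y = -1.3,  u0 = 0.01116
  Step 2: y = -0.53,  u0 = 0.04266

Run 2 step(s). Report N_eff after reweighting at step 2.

N_eff = 8.1631

step 1: w=[0.0267, 0.0777, 0.2504, 0.3573, 0.2751, 0.0107, 0.0015, 0.0004, 0.0003, 0.0000, 0.0000, 0.0000]  mean=-1.4472  Neff=3.6648  idx=[0, 1, 2, 2, 2, 3, 3, 3, 3, 4, 4, 4]
step 2: w=[0.0010, 0.0045, 0.0338, 0.0338, 0.0338, 0.1042, 0.1042, 0.1042, 0.1042, 0.1587, 0.1587, 0.1587]  mean=-1.0977  Neff=8.1631  idx=[3, 5, 5, 6, 7, 8, 9, 9, 10, 10, 11, 11]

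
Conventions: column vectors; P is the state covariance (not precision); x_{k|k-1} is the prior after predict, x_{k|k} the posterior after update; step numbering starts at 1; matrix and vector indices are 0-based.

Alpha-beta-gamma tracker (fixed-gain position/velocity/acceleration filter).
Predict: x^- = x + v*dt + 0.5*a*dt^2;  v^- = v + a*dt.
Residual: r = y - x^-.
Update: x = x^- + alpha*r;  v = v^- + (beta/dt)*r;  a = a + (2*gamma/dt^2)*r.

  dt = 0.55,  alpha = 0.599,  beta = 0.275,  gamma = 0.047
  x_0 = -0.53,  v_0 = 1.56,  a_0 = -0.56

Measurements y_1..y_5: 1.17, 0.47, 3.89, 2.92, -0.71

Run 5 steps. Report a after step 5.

a_post = -1.6715

step 1: x_pred=0.2433  r=0.9267  x^+=0.7984  v^+=1.7153  a^+=-0.2720
step 2: x_pred=1.7007  r=-1.2307  x^+=0.9635  v^+=0.9504  a^+=-0.6545
step 3: x_pred=1.3872  r=2.5028  x^+=2.8864  v^+=1.8418  a^+=0.1233
step 4: x_pred=3.9180  r=-0.9980  x^+=3.3202  v^+=1.4106  a^+=-0.1869
step 5: x_pred=4.0678  r=-4.7778  x^+=1.2059  v^+=-1.0811  a^+=-1.6715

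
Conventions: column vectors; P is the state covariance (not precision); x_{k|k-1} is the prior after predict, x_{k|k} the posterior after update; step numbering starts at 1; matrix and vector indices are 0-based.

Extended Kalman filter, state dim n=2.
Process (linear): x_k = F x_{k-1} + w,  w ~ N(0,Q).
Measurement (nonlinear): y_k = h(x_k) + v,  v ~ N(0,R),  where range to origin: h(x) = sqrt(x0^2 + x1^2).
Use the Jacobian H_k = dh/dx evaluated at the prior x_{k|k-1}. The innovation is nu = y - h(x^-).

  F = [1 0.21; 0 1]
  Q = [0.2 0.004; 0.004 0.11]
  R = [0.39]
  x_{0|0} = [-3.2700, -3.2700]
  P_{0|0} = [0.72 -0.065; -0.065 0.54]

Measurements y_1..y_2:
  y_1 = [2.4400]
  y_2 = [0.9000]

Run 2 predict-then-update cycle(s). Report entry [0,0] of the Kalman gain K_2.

step 1: x^-=[-3.9567, -3.2700]  P^-=[0.9165 0.0524; 0.0524 0.6500]  H_jac=[-0.7708 -0.6370]  S=[1.2498]  K=[-0.5920; -0.3636]  nu=[-2.6931]  x^+=[-2.3625, -2.2907]  P^+=[0.4785 -0.2166; -0.2166 0.4847]
step 2: x^-=[-2.8435, -2.2907]  P^-=[0.6089 -0.1108; -0.1108 0.5947]  H_jac=[-0.7787 -0.6273]  S=[0.8851]  K=[-0.4572; -0.3240]  nu=[-2.7515]  x^+=[-1.5855, -1.3991]  P^+=[0.4239 -0.2420; -0.2420 0.5018]

K[0,0] = -0.4572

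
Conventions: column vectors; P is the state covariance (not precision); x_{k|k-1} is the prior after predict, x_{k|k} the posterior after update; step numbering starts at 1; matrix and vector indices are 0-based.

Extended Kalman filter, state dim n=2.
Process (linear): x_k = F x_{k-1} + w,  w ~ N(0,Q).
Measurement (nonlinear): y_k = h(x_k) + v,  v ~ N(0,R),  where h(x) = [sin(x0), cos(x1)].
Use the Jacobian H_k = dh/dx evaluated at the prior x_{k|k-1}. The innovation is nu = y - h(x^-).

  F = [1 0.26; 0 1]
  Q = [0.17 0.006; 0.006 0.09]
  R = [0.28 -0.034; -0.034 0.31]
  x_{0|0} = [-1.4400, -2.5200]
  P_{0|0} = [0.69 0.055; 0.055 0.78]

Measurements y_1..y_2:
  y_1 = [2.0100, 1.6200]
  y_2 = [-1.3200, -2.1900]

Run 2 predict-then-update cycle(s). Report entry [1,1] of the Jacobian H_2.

H_jac[1,1] = 0.6783

step 1: x^-=[-2.0952, -2.5200]  P^-=[0.9413 0.2638; 0.2638 0.8700]  H_jac=[-0.5007 0.0000; 0.0000 0.5823]  S=[0.5160 -0.1109; -0.1109 0.6050]  K=[-0.8941 0.0900; -0.0791 0.8229]  nu=[2.8756, 2.4330]  x^+=[-4.4473, -0.7455]  P^+=[0.5061 0.1001; 0.1001 0.4427]
step 2: x^-=[-4.6411, -0.7455]  P^-=[0.7581 0.2212; 0.2212 0.5327]  H_jac=[-0.0712 0.0000; 0.0000 0.6783]  S=[0.2838 -0.0447; -0.0447 0.5551]  K=[-0.1495 0.2583; 0.0476 0.6547]  nu=[-2.3175, -2.9248]  x^+=[-5.0500, -2.7707]  P^+=[0.7113 0.1255; 0.1255 0.2968]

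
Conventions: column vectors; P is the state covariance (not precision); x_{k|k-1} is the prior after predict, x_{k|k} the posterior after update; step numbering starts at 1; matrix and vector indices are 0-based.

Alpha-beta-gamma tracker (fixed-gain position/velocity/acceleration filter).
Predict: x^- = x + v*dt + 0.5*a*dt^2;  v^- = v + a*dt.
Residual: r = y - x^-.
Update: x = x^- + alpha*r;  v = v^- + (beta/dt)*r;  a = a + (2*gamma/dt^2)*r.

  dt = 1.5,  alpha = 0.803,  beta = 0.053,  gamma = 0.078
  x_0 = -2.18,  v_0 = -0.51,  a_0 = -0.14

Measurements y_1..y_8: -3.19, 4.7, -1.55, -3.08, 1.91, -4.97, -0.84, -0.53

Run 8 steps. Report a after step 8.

step 1: x_pred=-3.1025  r=-0.0875  x^+=-3.1728  v^+=-0.7231  a^+=-0.1461
step 2: x_pred=-4.4217  r=9.1217  x^+=2.9030  v^+=-0.6199  a^+=0.4864
step 3: x_pred=2.5204  r=-4.0704  x^+=-0.7481  v^+=-0.0342  a^+=0.2042
step 4: x_pred=-0.5697  r=-2.5103  x^+=-2.5855  v^+=0.1834  a^+=0.0301
step 5: x_pred=-2.2765  r=4.1865  x^+=1.0853  v^+=0.3765  a^+=0.3204
step 6: x_pred=2.0104  r=-6.9804  x^+=-3.5949  v^+=0.6104  a^+=-0.1636
step 7: x_pred=-2.8633  r=2.0233  x^+=-1.2386  v^+=0.4365  a^+=-0.0233
step 8: x_pred=-0.6101  r=0.0801  x^+=-0.5458  v^+=0.4044  a^+=-0.0178

a_post = -0.0178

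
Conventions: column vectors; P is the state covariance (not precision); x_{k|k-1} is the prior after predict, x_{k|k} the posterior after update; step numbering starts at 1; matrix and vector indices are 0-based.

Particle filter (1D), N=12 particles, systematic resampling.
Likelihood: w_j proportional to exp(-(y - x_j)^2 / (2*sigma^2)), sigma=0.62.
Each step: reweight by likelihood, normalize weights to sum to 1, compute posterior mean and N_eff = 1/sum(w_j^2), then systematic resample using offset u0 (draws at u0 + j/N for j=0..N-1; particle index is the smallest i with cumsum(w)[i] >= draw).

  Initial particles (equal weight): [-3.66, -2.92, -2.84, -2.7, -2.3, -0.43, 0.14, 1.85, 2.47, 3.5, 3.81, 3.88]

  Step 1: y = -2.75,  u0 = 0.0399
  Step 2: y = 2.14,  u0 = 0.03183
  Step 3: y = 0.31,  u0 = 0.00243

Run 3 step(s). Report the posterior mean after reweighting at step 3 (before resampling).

post_mean = -2.3000

step 1: w=[0.0839, 0.2373, 0.2438, 0.2455, 0.1893, 0.0002, 0.0000, 0.0000, 0.0000, 0.0000, 0.0000, 0.0000]  mean=-2.7906  Neff=4.5687  idx=[0, 1, 1, 1, 2, 2, 2, 3, 3, 3, 4, 4]
step 2: w=[0.0000, 0.0002, 0.0002, 0.0002, 0.0007, 0.0007, 0.0007, 0.0039, 0.0039, 0.0039, 0.4928, 0.4928]  mean=-2.3062  Neff=2.0591  idx=[10, 10, 10, 10, 10, 10, 11, 11, 11, 11, 11, 11]
step 3: w=[0.0833, 0.0833, 0.0833, 0.0833, 0.0833, 0.0833, 0.0833, 0.0833, 0.0833, 0.0833, 0.0833, 0.0833]  mean=-2.3000  Neff=12.0000  idx=[0, 1, 2, 3, 4, 5, 6, 7, 8, 9, 10, 11]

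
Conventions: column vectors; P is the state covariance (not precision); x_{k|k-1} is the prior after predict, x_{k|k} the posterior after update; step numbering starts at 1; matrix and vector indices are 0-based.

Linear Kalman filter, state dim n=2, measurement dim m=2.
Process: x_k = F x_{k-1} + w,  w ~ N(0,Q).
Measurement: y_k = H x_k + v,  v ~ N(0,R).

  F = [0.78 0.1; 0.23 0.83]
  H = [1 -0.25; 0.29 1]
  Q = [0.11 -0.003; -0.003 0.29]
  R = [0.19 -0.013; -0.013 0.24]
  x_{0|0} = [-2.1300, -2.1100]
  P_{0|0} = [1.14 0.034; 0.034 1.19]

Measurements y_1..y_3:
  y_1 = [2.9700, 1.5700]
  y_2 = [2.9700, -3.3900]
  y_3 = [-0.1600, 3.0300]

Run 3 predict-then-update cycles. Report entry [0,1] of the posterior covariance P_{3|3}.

step 1: x^-=[-1.8724, -2.2412]  P^-=[0.8208 0.3231; 0.3231 1.1831]  S=[0.9232 0.2289; 0.2289 1.6795]  K=[0.7439 0.2327; -0.1645 0.7826]  nu=[4.2821, 4.3542]  x^+=[2.3262, 0.4622]  P^+=[0.1397 0.0057; 0.0057 0.1883]
step 2: x^-=[1.8607, 0.9187]  P^-=[0.1978 0.0415; 0.0415 0.4293]  S=[0.3939 -0.0245; -0.0245 0.7100]  K=[0.4855 0.1560; -0.1288 0.6172]  nu=[1.3390, -4.8483]  x^+=[1.7546, -2.2459]  P^+=[0.0914 0.0046; 0.0046 0.1485]
step 3: x^-=[1.1440, -1.4605]  P^-=[0.1678 0.0288; 0.0288 0.3989]  S=[0.3683 -0.0373; -0.0373 0.6697]  K=[0.4503 0.1408; -0.1316 0.6007]  nu=[-1.6691, 4.1588]  x^+=[0.9779, 1.2575]  P^+=[0.0846 0.0034; 0.0034 0.1449]

P_post[0,1] = 0.0034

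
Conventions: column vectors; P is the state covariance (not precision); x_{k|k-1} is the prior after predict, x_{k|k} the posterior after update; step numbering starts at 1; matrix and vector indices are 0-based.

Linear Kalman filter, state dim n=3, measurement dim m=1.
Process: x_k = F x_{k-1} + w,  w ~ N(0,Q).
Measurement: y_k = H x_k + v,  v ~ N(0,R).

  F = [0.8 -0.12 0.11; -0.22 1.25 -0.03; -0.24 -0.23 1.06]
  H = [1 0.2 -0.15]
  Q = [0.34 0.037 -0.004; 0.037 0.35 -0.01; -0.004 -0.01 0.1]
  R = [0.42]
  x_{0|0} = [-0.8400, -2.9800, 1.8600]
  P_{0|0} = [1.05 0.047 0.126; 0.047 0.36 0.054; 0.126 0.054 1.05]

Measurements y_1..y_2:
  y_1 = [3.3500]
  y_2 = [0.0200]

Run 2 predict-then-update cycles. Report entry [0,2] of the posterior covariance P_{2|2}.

P_post[0,2] = 0.2792

step 1: x^-=[-0.1098, -3.5960, 2.8586]  P^-=[1.0416 -0.1555 0.0148; -0.1555 0.9360 -0.0597; 0.0148 -0.0597 1.2741]  S=[1.4647]  K=[0.6884; 0.0278; -0.1286]  nu=[4.6078]  x^+=[3.0623, -3.4680, 2.2662]  P^+=[0.3475 -0.1835 0.1444; -0.1835 0.9349 -0.0545; 0.1444 -0.0545 1.2498]
step 2: x^-=[3.1152, -5.0767, 2.4649]  P^-=[0.6531 -0.3715 0.2562; -0.3715 1.9356 -0.3596; 0.2562 -0.3596 1.5067]  S=[0.9805]  K=[0.5511; 0.0710; -0.0425]  nu=[-1.7102]  x^+=[2.1728, -5.1980, 2.5376]  P^+=[0.3553 -0.4098 0.2792; -0.4098 1.9307 -0.3567; 0.2792 -0.3567 1.5049]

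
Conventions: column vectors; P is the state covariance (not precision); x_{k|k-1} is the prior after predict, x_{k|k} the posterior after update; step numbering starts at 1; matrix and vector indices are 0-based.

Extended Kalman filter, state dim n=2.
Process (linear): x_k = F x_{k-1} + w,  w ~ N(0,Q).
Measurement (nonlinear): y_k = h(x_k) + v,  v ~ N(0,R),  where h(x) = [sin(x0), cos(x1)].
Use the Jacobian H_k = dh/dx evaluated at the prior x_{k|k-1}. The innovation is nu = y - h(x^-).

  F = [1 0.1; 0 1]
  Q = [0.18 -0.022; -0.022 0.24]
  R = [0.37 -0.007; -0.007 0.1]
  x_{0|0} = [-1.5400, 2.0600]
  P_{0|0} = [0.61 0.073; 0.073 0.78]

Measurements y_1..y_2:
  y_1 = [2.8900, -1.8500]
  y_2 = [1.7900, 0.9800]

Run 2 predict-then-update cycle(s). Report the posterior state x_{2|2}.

x_post = [1.7802, 4.9032]

step 1: x^-=[-1.3340, 2.0600]  P^-=[0.8124 0.1290; 0.1290 1.0200]  H_jac=[0.2346 0.0000; 0.0000 -0.8827]  S=[0.4147 -0.0337; -0.0337 0.8948]  K=[0.4506 -0.1103; -0.0089 -1.0066]  nu=[3.8621, -1.3801]  x^+=[0.5584, 3.4150]  P^+=[0.7140 0.0161; 0.0161 0.1140]
step 2: x^-=[0.8999, 3.4150]  P^-=[0.8983 0.0055; 0.0055 0.3540]  H_jac=[0.6217 0.0000; 0.0000 0.2700]  S=[0.7172 -0.0061; -0.0061 0.1258]  K=[0.7791 0.0494; 0.0112 0.7602]  nu=[1.0067, 1.9429]  x^+=[1.7802, 4.9032]  P^+=[0.4631 -0.0019; -0.0019 0.2813]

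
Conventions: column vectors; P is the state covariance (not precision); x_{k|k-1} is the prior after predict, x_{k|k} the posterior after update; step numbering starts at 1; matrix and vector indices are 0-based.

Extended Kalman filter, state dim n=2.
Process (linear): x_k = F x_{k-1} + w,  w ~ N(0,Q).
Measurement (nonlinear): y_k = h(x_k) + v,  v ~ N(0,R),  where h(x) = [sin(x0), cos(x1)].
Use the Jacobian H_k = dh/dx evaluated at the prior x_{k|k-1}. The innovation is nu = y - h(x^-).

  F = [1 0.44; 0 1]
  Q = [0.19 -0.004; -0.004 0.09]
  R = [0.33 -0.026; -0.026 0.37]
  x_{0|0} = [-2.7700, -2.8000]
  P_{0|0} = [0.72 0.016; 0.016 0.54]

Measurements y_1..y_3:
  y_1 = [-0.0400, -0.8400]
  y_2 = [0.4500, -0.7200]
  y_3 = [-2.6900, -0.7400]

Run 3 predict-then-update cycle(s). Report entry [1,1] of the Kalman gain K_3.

K[1,1] = 0.5178

step 1: x^-=[-4.0020, -2.8000]  P^-=[1.0286 0.2496; 0.2496 0.6300]  H_jac=[-0.6521 0.0000; 0.0000 0.3350]  S=[0.7674 -0.0805; -0.0805 0.4407]  K=[-0.8709 0.0306; -0.1650 0.4487]  nu=[-0.7981, 0.1022]  x^+=[-3.3038, -2.6224]  P^+=[0.4419 0.1014; 0.1014 0.5084]
step 2: x^-=[-4.4577, -2.6224]  P^-=[0.8196 0.3211; 0.3211 0.5984]  H_jac=[-0.2519 0.0000; 0.0000 0.4962]  S=[0.3820 -0.0661; -0.0661 0.5173]  K=[-0.4982 0.2443; -0.1149 0.5593]  nu=[-0.5177, 0.1482]  x^+=[-4.1636, -2.4800]  P^+=[0.6778 0.2083; 0.2083 0.4231]
step 3: x^-=[-5.2548, -2.4800]  P^-=[1.1330 0.3904; 0.3904 0.5131]  H_jac=[0.5162 0.0000; 0.0000 0.6144]  S=[0.6319 0.0978; 0.0978 0.5637]  K=[0.8834 0.2723; 0.2388 0.5178]  nu=[-3.5465, 0.0490]  x^+=[-8.3743, -3.3015]  P^+=[0.5511 0.1266; 0.1266 0.3017]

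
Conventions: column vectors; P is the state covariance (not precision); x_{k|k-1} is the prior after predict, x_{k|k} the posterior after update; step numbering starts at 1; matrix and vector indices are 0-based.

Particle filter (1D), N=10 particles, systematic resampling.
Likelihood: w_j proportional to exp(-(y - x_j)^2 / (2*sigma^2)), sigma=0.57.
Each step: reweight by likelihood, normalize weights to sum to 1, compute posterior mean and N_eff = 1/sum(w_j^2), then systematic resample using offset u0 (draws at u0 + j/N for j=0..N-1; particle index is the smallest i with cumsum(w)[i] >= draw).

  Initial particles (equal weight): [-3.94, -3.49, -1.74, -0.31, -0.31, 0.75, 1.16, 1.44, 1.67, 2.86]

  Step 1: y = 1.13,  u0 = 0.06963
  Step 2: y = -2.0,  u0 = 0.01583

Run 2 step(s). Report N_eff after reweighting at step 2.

step 1: w=[0.0000, 0.0000, 0.0000, 0.0121, 0.0121, 0.2360, 0.2944, 0.2542, 0.1882, 0.0029]  mean=1.1998  Neff=4.1202  idx=[5, 5, 6, 6, 6, 7, 7, 7, 8, 8]
step 2: w=[0.4816, 0.4816, 0.0116, 0.0116, 0.0116, 0.0007, 0.0007, 0.0007, 0.0001, 0.0001]  mean=0.7657  Neff=2.1540  idx=[0, 0, 0, 0, 0, 1, 1, 1, 1, 1]

N_eff = 2.1540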